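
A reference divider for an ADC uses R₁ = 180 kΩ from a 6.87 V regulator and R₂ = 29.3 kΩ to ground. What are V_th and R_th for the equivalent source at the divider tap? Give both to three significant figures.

V_th = 0.962 V, R_th = 25.2 kΩ

V_th is the open-circuit tap voltage: 6.87 × 29.3/(180 + 29.3) = 0.962 V.
With the supply zeroed, R₁ and R₂ appear in parallel from the tap: R_th = R₁‖R₂ = (180 × 29.3)/209.3 = 25.2 kΩ.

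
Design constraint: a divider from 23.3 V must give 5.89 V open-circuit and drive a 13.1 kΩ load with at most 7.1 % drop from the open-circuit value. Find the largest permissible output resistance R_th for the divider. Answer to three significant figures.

R_th ≤ 1.00 kΩ

Loading drop = R_th/(R_th + R_L) ≤ 0.0710, so R_th ≤ R_L · ε/(1−ε) = 13.1 kΩ × 0.0710/0.9290 = 1.00 kΩ.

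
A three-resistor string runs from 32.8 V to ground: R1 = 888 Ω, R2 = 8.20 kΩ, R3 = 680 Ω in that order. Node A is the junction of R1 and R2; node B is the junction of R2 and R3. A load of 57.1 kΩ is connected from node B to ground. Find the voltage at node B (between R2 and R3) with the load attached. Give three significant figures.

V ≈ 2.26 V

At node B, R3 is in parallel with the load: R3‖R_L = 672.0 Ω.
Below node A the resistance is R2 + (R3‖R_L) = 8872 Ω, so V_A = 32.8 × 8872/9760 = 29.82 V.
Then V_B = V_A × (R3‖R_L)/(R2 + R3‖R_L) = 29.82 × 672.0/8872 = 2.26 V.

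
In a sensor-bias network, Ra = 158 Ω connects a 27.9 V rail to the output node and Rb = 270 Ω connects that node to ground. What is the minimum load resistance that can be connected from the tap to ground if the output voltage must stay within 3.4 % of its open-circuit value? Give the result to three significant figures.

R_L(min) ≈ 2.83 kΩ

Output resistance R_th = Ra‖Rb = (158 × 270)/428.0 = 99.67 Ω.
The fractional drop is R_th/(R_th + R_L); requiring this ≤ 0.0340 gives R_L ≥ R_th(1/0.0340 − 1) = 99.67 × 28.41 = 2.83 kΩ.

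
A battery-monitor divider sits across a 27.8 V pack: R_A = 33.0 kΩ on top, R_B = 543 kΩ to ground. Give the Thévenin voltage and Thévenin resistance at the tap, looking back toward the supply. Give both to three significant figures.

V_th = 26.2 V, R_th = 31.1 kΩ

V_th is the open-circuit tap voltage: 27.8 × 543/(33.0 + 543) = 26.2 V.
With the supply zeroed, R_A and R_B appear in parallel from the tap: R_th = R_A‖R_B = (33.0 × 543)/576.0 = 31.1 kΩ.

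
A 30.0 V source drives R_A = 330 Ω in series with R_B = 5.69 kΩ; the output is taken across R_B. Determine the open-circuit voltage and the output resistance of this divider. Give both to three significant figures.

V_th is the open-circuit tap voltage: 30.0 × 5690/(330 + 5690) = 28.4 V.
With the supply zeroed, R_A and R_B appear in parallel from the tap: R_th = R_A‖R_B = (330 × 5690)/6020 = 312 Ω.

V_th = 28.4 V, R_th = 312 Ω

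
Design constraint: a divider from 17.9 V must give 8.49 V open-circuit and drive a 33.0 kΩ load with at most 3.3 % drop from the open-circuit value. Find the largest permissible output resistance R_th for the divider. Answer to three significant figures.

Loading drop = R_th/(R_th + R_L) ≤ 0.0330, so R_th ≤ R_L · ε/(1−ε) = 33.0 kΩ × 0.0330/0.9670 = 1.13 kΩ.

R_th ≤ 1.13 kΩ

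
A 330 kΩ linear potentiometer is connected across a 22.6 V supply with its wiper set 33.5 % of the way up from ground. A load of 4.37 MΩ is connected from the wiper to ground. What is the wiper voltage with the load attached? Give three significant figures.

The wiper splits the pot into (1−α)R = 219.4 kΩ above and αR = 110.5 kΩ below.
Lower section ‖ load = 107.8 kΩ.
V_wiper = 22.6 × 107.8/(219.4 + 107.8) = 7.45 V.

V ≈ 7.45 V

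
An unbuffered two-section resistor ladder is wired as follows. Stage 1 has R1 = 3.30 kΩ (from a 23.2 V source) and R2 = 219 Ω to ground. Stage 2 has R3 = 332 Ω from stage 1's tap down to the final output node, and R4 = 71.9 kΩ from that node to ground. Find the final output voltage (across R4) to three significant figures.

V_out ≈ 1.43 V

Stage 2 presents R3+R4 = 72230 Ω as a load on stage 1's tap.
Stage 1's lower leg becomes R2‖(R3+R4) = 218.3 Ω, so V_mid = 23.2 × 218.3/3518 = 1.440 V.
Stage 2 is itself unloaded: V_out = V_mid × R4/(R3+R4) = 1.440 × 71900/72230 = 1.43 V.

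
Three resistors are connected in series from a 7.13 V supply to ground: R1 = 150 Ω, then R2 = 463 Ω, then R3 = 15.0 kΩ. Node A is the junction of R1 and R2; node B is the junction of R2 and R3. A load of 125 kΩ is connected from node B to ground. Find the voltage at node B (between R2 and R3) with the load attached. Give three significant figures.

V ≈ 6.82 V

At node B, R3 is in parallel with the load: R3‖R_L = 13390 Ω.
Below node A the resistance is R2 + (R3‖R_L) = 13860 Ω, so V_A = 7.13 × 13860/14010 = 7.054 V.
Then V_B = V_A × (R3‖R_L)/(R2 + R3‖R_L) = 7.054 × 13390/13860 = 6.82 V.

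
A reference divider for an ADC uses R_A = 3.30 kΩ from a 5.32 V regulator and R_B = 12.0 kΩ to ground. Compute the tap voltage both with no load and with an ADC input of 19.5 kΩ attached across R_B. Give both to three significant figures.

Unloaded: 4.17 V; loaded: 3.68 V

Open-circuit: V = 5.32 × 12.0/(3.30 + 12.0) = 4.17 V.
With the load, R_B becomes R_B‖R_L = 7.429 kΩ, so V = 5.32 × 7.429/10.73 = 3.68 V.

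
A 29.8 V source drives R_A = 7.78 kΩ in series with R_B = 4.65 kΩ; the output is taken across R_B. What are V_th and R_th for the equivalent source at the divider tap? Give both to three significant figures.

V_th = 11.1 V, R_th = 2.91 kΩ

V_th is the open-circuit tap voltage: 29.8 × 4.65/(7.78 + 4.65) = 11.1 V.
With the supply zeroed, R_A and R_B appear in parallel from the tap: R_th = R_A‖R_B = (7.78 × 4.65)/12.43 = 2.91 kΩ.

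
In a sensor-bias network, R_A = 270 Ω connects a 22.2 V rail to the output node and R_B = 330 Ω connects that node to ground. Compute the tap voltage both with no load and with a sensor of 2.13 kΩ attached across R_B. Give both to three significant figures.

Open-circuit: V = 22.2 × 330/(270 + 330) = 12.2 V.
With the load, R_B becomes R_B‖R_L = 285.7 Ω, so V = 22.2 × 285.7/555.7 = 11.4 V.

Unloaded: 12.2 V; loaded: 11.4 V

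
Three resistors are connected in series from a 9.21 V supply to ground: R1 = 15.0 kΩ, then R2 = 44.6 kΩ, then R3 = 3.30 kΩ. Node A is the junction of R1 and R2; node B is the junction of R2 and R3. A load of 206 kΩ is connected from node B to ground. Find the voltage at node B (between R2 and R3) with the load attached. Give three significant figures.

At node B, R3 is in parallel with the load: R3‖R_L = 3.248 kΩ.
Below node A the resistance is R2 + (R3‖R_L) = 47.85 kΩ, so V_A = 9.21 × 47.85/62.85 = 7.012 V.
Then V_B = V_A × (R3‖R_L)/(R2 + R3‖R_L) = 7.012 × 3.248/47.85 = 0.476 V.

V ≈ 0.476 V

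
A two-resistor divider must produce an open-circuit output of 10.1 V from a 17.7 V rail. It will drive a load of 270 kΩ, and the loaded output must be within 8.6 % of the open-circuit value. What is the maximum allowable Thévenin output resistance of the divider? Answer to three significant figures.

Loading drop = R_th/(R_th + R_L) ≤ 0.0860, so R_th ≤ R_L · ε/(1−ε) = 270 kΩ × 0.0860/0.9140 = 25.4 kΩ.
(Any R1, R2 with R2/(R1+R2) = 0.571 and R1‖R2 ≤ 25.4 kΩ will meet the spec.)

R_th ≤ 25.4 kΩ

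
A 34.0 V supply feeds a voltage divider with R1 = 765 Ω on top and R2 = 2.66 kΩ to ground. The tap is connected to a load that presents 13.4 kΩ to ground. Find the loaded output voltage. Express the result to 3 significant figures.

The load sits in parallel with R2: R2‖R_L = (2660 × 13400) / (2660 + 13400) = 2219 Ω.
V_out = 34.0 × 2219 / (765 + 2219) = 34.0 × 2219/2984 = 25.3 V.

V_out ≈ 25.3 V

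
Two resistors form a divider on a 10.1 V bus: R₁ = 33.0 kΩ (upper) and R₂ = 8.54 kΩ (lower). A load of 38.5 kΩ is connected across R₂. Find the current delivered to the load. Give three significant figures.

I_L ≈ 0.0459 mA

R₂‖R_L = 6.990 kΩ; V_out = 10.1 × 6.990/39.99 = 1.765 V.
I_L = V_out / R_L = 1.765 / 38.5 kΩ = 0.0459 mA.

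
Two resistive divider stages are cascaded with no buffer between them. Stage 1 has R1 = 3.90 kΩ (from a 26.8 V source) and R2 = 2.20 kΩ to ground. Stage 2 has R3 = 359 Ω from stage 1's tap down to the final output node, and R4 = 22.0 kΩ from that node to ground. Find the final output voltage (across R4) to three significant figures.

V_out ≈ 8.95 V

Stage 2 presents R3+R4 = 22360 Ω as a load on stage 1's tap.
Stage 1's lower leg becomes R2‖(R3+R4) = 2003 Ω, so V_mid = 26.8 × 2003/5903 = 9.094 V.
Stage 2 is itself unloaded: V_out = V_mid × R4/(R3+R4) = 9.094 × 22000/22360 = 8.95 V.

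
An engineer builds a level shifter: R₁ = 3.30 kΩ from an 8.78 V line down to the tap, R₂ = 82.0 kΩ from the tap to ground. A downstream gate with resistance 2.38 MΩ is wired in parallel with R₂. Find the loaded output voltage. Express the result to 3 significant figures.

V_out ≈ 8.43 V

The load sits in parallel with R₂: R₂‖R_L = (82.0 × 2380) / (82.0 + 2380) = 79.27 kΩ.
V_out = 8.78 × 79.27 / (3.30 + 79.27) = 8.78 × 79.27/82.57 = 8.43 V.
(Unloaded it would have been 8.44 V.)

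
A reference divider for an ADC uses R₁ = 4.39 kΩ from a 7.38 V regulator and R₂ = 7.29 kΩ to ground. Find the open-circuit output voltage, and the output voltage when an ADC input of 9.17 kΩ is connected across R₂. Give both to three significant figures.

Unloaded: 4.61 V; loaded: 3.55 V

Open-circuit: V = 7.38 × 7.29/(4.39 + 7.29) = 4.61 V.
With the load, R₂ becomes R₂‖R_L = 4.061 kΩ, so V = 7.38 × 4.061/8.451 = 3.55 V.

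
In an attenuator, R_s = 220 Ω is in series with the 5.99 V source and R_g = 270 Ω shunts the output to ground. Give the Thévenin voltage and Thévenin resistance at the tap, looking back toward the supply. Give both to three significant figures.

V_th is the open-circuit tap voltage: 5.99 × 270/(220 + 270) = 3.30 V.
With the supply zeroed, R_s and R_g appear in parallel from the tap: R_th = R_s‖R_g = (220 × 270)/490.0 = 121 Ω.

V_th = 3.30 V, R_th = 121 Ω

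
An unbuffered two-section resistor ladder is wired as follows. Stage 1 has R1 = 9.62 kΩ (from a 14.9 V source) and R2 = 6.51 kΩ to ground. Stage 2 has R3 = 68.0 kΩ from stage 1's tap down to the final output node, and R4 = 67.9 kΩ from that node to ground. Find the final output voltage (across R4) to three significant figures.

V_out ≈ 2.92 V

Stage 2 presents R3+R4 = 135.9 kΩ as a load on stage 1's tap.
Stage 1's lower leg becomes R2‖(R3+R4) = 6.212 kΩ, so V_mid = 14.9 × 6.212/15.83 = 5.847 V.
Stage 2 is itself unloaded: V_out = V_mid × R4/(R3+R4) = 5.847 × 67.9/135.9 = 2.92 V.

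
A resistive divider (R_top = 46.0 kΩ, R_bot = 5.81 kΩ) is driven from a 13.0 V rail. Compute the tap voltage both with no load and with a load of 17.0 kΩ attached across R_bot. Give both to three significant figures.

Unloaded: 1.46 V; loaded: 1.12 V

Open-circuit: V = 13.0 × 5.81/(46.0 + 5.81) = 1.46 V.
With the load, R_bot becomes R_bot‖R_L = 4.330 kΩ, so V = 13.0 × 4.330/50.33 = 1.12 V.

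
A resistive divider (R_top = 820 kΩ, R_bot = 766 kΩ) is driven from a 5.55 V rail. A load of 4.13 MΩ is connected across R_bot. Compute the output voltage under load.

The load sits in parallel with R_bot: R_bot‖R_L = (766 × 4130) / (766 + 4130) = 646.2 kΩ.
V_out = 5.55 × 646.2 / (820 + 646.2) = 5.55 × 646.2/1466 = 2.45 V.

V_out ≈ 2.45 V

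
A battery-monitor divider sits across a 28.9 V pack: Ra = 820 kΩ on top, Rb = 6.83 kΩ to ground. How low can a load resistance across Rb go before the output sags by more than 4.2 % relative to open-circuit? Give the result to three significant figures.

Output resistance R_th = Ra‖Rb = (820 × 6.83)/826.8 = 6.774 kΩ.
The fractional drop is R_th/(R_th + R_L); requiring this ≤ 0.0420 gives R_L ≥ R_th(1/0.0420 − 1) = 6.774 × 22.81 = 155 kΩ.

R_L(min) ≈ 155 kΩ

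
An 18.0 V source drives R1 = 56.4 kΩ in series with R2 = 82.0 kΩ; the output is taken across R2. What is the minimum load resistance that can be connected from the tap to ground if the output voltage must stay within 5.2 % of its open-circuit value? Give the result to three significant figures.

Output resistance R_th = R1‖R2 = (56.4 × 82.0)/138.4 = 33.42 kΩ.
The fractional drop is R_th/(R_th + R_L); requiring this ≤ 0.0520 gives R_L ≥ R_th(1/0.0520 − 1) = 33.42 × 18.23 = 609 kΩ.

R_L(min) ≈ 609 kΩ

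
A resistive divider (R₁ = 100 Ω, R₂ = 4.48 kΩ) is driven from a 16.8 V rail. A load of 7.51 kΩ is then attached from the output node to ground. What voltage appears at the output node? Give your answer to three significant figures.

V_out ≈ 16.2 V

The load sits in parallel with R₂: R₂‖R_L = (4480 × 7510) / (4480 + 7510) = 2806 Ω.
V_out = 16.8 × 2806 / (100 + 2806) = 16.8 × 2806/2906 = 16.2 V.
(Unloaded it would have been 16.4 V.)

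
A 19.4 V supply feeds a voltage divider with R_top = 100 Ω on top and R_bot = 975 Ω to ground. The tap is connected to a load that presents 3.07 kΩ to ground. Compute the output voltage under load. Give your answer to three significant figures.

The load sits in parallel with R_bot: R_bot‖R_L = (975 × 3070) / (975 + 3070) = 740.0 Ω.
V_out = 19.4 × 740.0 / (100 + 740.0) = 19.4 × 740.0/840.0 = 17.1 V.
(Unloaded it would have been 17.6 V.)

V_out ≈ 17.1 V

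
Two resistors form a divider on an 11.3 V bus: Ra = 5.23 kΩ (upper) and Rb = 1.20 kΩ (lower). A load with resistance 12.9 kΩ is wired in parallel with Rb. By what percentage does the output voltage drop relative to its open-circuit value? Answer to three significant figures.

The divider's output (Thévenin) resistance is Ra‖Rb = 0.9760 kΩ.
Fractional drop under load = R_th/(R_th + R_L) = 0.9760 / (0.9760 + 12.9) = 0.07034.
So the output falls by 7.03 %.

7.03 %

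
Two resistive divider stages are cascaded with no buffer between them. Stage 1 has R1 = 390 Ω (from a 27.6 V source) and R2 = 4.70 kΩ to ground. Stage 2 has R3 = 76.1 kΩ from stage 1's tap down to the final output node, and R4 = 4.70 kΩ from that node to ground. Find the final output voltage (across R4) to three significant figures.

V_out ≈ 1.48 V

Stage 2 presents R3+R4 = 80800 Ω as a load on stage 1's tap.
Stage 1's lower leg becomes R2‖(R3+R4) = 4442 Ω, so V_mid = 27.6 × 4442/4832 = 25.37 V.
Stage 2 is itself unloaded: V_out = V_mid × R4/(R3+R4) = 25.37 × 4700/80800 = 1.48 V.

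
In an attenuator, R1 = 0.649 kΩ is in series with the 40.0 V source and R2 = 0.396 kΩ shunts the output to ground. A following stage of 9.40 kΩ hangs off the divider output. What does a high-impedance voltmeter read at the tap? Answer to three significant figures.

V_out ≈ 14.8 V

The load sits in parallel with R2: R2‖R_L = (396 × 9400) / (396 + 9400) = 380.0 Ω.
V_out = 40.0 × 380.0 / (649 + 380.0) = 40.0 × 380.0/1029 = 14.8 V.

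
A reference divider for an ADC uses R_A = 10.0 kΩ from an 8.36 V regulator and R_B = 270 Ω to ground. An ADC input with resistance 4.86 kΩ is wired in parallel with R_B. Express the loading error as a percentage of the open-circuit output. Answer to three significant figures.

5.13 %

The divider's output (Thévenin) resistance is R_A‖R_B = 262.9 Ω.
Fractional drop under load = R_th/(R_th + R_L) = 262.9 / (262.9 + 4860) = 0.05132.
So the output falls by 5.13 %.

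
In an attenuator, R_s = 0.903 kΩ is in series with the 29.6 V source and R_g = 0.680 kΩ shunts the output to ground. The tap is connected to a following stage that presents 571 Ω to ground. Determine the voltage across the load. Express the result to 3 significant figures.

The load sits in parallel with R_g: R_g‖R_L = (680 × 571) / (680 + 571) = 310.4 Ω.
V_out = 29.6 × 310.4 / (903 + 310.4) = 29.6 × 310.4/1213 = 7.57 V.

V_out ≈ 7.57 V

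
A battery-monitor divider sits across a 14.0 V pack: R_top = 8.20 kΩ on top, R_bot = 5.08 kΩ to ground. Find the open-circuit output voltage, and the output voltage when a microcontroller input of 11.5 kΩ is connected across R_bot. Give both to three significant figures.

Open-circuit: V = 14.0 × 5.08/(8.20 + 5.08) = 5.36 V.
With the load, R_bot becomes R_bot‖R_L = 3.524 kΩ, so V = 14.0 × 3.524/11.72 = 4.21 V.

Unloaded: 5.36 V; loaded: 4.21 V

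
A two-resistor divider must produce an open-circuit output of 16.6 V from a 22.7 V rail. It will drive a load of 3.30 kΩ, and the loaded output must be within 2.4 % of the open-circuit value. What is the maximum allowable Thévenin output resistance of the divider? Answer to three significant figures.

R_th ≤ 81.1 Ω

Loading drop = R_th/(R_th + R_L) ≤ 0.0240, so R_th ≤ R_L · ε/(1−ε) = 3.30 kΩ × 0.0240/0.9760 = 81.1 Ω.
(Any R1, R2 with R2/(R1+R2) = 0.731 and R1‖R2 ≤ 81.1 Ω will meet the spec.)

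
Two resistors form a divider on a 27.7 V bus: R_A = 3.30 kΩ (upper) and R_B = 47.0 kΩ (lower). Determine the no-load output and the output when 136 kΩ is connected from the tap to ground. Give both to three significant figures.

Unloaded: 25.9 V; loaded: 25.3 V

Open-circuit: V = 27.7 × 47.0/(3.30 + 47.0) = 25.9 V.
With the load, R_B becomes R_B‖R_L = 34.93 kΩ, so V = 27.7 × 34.93/38.23 = 25.3 V.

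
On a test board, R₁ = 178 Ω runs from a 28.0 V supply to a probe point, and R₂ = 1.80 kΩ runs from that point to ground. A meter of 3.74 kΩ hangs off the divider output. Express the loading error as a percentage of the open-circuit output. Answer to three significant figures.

The divider's output (Thévenin) resistance is R₁‖R₂ = 162.0 Ω.
Fractional drop under load = R_th/(R_th + R_L) = 162.0 / (162.0 + 3740) = 0.04151.
So the output falls by 4.15 %.

4.15 %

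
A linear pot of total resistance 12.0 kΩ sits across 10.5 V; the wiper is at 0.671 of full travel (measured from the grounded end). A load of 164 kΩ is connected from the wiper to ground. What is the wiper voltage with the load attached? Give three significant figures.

The wiper splits the pot into (1−α)R = 3.948 kΩ above and αR = 8.052 kΩ below.
Lower section ‖ load = 7.675 kΩ.
V_wiper = 10.5 × 7.675/(3.948 + 7.675) = 6.93 V.

V ≈ 6.93 V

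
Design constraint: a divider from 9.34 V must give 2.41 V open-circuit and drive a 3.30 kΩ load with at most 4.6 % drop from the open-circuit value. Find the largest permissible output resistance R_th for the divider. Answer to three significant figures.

Loading drop = R_th/(R_th + R_L) ≤ 0.0460, so R_th ≤ R_L · ε/(1−ε) = 3.30 kΩ × 0.0460/0.9540 = 159 Ω.

R_th ≤ 159 Ω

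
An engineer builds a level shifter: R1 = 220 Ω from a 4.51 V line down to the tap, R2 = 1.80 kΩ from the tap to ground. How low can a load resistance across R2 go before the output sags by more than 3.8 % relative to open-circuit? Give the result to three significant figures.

R_L(min) ≈ 4.96 kΩ

Output resistance R_th = R1‖R2 = (220 × 1800)/2020 = 196.0 Ω.
The fractional drop is R_th/(R_th + R_L); requiring this ≤ 0.0380 gives R_L ≥ R_th(1/0.0380 − 1) = 196.0 × 25.32 = 4.96 kΩ.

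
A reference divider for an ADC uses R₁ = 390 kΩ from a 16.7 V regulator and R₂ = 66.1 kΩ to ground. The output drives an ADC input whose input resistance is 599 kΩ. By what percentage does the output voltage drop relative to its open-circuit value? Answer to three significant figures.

Unloaded V = 16.7 × 66.1/456.1 = 2.4202 V.
Loaded: R₂‖R_L = 59.53 kΩ, giving V = 16.7 × 59.53/449.5 = 2.2116 V.
Drop = (2.4202 − 2.2116) / 2.4202 = 8.62 %.

8.62 %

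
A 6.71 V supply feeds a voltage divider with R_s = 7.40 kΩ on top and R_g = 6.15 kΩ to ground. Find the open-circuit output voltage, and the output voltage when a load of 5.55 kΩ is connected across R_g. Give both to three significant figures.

Unloaded: 3.05 V; loaded: 1.90 V

Open-circuit: V = 6.71 × 6.15/(7.40 + 6.15) = 3.05 V.
With the load, R_g becomes R_g‖R_L = 2.917 kΩ, so V = 6.71 × 2.917/10.32 = 1.90 V.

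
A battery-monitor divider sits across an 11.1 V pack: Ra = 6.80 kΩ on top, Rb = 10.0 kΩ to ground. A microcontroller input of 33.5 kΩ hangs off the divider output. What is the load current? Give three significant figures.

Rb‖R_L = 7.701 kΩ; V_out = 11.1 × 7.701/14.50 = 5.895 V.
I_L = V_out / R_L = 5.895 / 33.5 kΩ = 0.176 mA.

I_L ≈ 0.176 mA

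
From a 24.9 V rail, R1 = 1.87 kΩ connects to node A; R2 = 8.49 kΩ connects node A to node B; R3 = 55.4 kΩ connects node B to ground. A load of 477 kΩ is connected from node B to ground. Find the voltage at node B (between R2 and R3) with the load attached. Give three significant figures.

V ≈ 20.6 V

At node B, R3 is in parallel with the load: R3‖R_L = 49.64 kΩ.
Below node A the resistance is R2 + (R3‖R_L) = 58.13 kΩ, so V_A = 24.9 × 58.13/60.00 = 24.12 V.
Then V_B = V_A × (R3‖R_L)/(R2 + R3‖R_L) = 24.12 × 49.64/58.13 = 20.6 V.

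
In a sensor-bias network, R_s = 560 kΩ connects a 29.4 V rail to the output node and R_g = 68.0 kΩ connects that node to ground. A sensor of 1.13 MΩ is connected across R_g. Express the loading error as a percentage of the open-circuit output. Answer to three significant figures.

5.09 %

The divider's output (Thévenin) resistance is R_s‖R_g = 60.64 kΩ.
Fractional drop under load = R_th/(R_th + R_L) = 60.64 / (60.64 + 1130) = 0.05093.
So the output falls by 5.09 %.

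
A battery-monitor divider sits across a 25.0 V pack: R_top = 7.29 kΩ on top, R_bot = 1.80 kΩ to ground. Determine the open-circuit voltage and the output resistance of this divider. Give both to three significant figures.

V_th is the open-circuit tap voltage: 25.0 × 1.80/(7.29 + 1.80) = 4.95 V.
With the supply zeroed, R_top and R_bot appear in parallel from the tap: R_th = R_top‖R_bot = (7.29 × 1.80)/9.090 = 1.44 kΩ.

V_th = 4.95 V, R_th = 1.44 kΩ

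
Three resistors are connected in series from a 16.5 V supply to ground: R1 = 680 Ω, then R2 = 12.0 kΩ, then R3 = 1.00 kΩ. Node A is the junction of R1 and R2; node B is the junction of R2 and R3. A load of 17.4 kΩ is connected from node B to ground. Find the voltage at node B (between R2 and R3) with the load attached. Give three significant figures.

V ≈ 1.15 V

At node B, R3 is in parallel with the load: R3‖R_L = 945.7 Ω.
Below node A the resistance is R2 + (R3‖R_L) = 12950 Ω, so V_A = 16.5 × 12950/13630 = 15.68 V.
Then V_B = V_A × (R3‖R_L)/(R2 + R3‖R_L) = 15.68 × 945.7/12950 = 1.15 V.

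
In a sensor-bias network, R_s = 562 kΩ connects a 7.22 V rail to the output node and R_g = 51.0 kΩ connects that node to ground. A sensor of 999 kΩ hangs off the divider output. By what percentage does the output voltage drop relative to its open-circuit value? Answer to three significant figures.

The divider's output (Thévenin) resistance is R_s‖R_g = 46.76 kΩ.
Fractional drop under load = R_th/(R_th + R_L) = 46.76 / (46.76 + 999) = 0.04471.
So the output falls by 4.47 %.

4.47 %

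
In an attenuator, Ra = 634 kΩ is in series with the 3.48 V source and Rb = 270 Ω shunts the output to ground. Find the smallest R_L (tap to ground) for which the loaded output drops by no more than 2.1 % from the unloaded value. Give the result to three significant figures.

Output resistance R_th = Ra‖Rb = (634000 × 270)/634300 = 269.9 Ω.
The fractional drop is R_th/(R_th + R_L); requiring this ≤ 0.0210 gives R_L ≥ R_th(1/0.0210 − 1) = 269.9 × 46.62 = 12.6 kΩ.

R_L(min) ≈ 12.6 kΩ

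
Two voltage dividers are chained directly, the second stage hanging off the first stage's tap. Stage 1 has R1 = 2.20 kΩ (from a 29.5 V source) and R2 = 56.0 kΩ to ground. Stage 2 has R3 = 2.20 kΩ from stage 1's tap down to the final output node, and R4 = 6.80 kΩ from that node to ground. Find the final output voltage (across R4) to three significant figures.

Stage 2 presents R3+R4 = 9.000 kΩ as a load on stage 1's tap.
Stage 1's lower leg becomes R2‖(R3+R4) = 7.754 kΩ, so V_mid = 29.5 × 7.754/9.954 = 22.98 V.
Stage 2 is itself unloaded: V_out = V_mid × R4/(R3+R4) = 22.98 × 6.80/9.000 = 17.4 V.

V_out ≈ 17.4 V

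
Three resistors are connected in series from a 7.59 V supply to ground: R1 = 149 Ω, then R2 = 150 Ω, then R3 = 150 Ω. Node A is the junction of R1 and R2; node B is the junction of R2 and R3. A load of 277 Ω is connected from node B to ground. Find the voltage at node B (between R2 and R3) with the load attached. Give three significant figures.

At node B, R3 is in parallel with the load: R3‖R_L = 97.31 Ω.
Below node A the resistance is R2 + (R3‖R_L) = 247.3 Ω, so V_A = 7.59 × 247.3/396.3 = 4.736 V.
Then V_B = V_A × (R3‖R_L)/(R2 + R3‖R_L) = 4.736 × 97.31/247.3 = 1.86 V.

V ≈ 1.86 V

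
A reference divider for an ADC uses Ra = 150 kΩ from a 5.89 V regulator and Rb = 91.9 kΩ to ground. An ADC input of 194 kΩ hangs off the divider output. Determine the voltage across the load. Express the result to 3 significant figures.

The load sits in parallel with Rb: Rb‖R_L = (91.9 × 194) / (91.9 + 194) = 62.36 kΩ.
V_out = 5.89 × 62.36 / (150 + 62.36) = 5.89 × 62.36/212.4 = 1.73 V.
(Unloaded it would have been 2.24 V.)

V_out ≈ 1.73 V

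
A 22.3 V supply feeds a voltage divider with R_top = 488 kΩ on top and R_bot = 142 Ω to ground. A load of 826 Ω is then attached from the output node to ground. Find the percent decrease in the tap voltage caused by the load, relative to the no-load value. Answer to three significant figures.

14.7 %

Unloaded V = 22.3 × 142/488100 = 0.0064870 V.
Loaded: R_bot‖R_L = 121.2 Ω, giving V = 22.3 × 121.2/488100 = 0.0055357 V.
Drop = (0.0064870 − 0.0055357) / 0.0064870 = 14.7 %.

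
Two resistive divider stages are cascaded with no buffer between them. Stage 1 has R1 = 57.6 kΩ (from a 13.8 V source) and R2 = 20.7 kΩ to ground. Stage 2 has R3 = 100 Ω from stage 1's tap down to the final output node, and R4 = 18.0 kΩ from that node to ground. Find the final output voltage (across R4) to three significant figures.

Stage 2 presents R3+R4 = 18100 Ω as a load on stage 1's tap.
Stage 1's lower leg becomes R2‖(R3+R4) = 9656 Ω, so V_mid = 13.8 × 9656/67260 = 1.981 V.
Stage 2 is itself unloaded: V_out = V_mid × R4/(R3+R4) = 1.981 × 18000/18100 = 1.97 V.

V_out ≈ 1.97 V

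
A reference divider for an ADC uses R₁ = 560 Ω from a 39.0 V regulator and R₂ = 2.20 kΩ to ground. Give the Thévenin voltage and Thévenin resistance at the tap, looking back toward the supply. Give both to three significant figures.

V_th is the open-circuit tap voltage: 39.0 × 2200/(560 + 2200) = 31.1 V.
With the supply zeroed, R₁ and R₂ appear in parallel from the tap: R_th = R₁‖R₂ = (560 × 2200)/2760 = 446 Ω.

V_th = 31.1 V, R_th = 446 Ω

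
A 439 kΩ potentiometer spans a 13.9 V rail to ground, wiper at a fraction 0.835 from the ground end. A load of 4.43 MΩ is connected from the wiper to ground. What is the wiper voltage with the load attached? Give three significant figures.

V ≈ 11.5 V

The wiper splits the pot into (1−α)R = 72.44 kΩ above and αR = 366.6 kΩ below.
Lower section ‖ load = 338.6 kΩ.
V_wiper = 13.9 × 338.6/(72.44 + 338.6) = 11.5 V.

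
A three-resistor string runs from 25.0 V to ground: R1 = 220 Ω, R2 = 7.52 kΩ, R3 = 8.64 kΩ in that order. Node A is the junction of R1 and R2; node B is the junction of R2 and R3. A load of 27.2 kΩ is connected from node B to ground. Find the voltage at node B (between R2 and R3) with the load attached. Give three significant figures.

At node B, R3 is in parallel with the load: R3‖R_L = 6557 Ω.
Below node A the resistance is R2 + (R3‖R_L) = 14080 Ω, so V_A = 25.0 × 14080/14300 = 24.62 V.
Then V_B = V_A × (R3‖R_L)/(R2 + R3‖R_L) = 24.62 × 6557/14080 = 11.5 V.

V ≈ 11.5 V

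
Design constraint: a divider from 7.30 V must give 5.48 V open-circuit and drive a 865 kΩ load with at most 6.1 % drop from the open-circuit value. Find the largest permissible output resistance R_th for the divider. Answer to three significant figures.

R_th ≤ 56.2 kΩ

Loading drop = R_th/(R_th + R_L) ≤ 0.0610, so R_th ≤ R_L · ε/(1−ε) = 865 kΩ × 0.0610/0.9390 = 56.2 kΩ.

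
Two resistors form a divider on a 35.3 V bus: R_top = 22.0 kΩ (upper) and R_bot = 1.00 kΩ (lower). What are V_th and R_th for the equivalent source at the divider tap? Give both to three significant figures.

V_th is the open-circuit tap voltage: 35.3 × 1.00/(22.0 + 1.00) = 1.53 V.
With the supply zeroed, R_top and R_bot appear in parallel from the tap: R_th = R_top‖R_bot = (22.0 × 1.00)/23.00 = 957 Ω.

V_th = 1.53 V, R_th = 957 Ω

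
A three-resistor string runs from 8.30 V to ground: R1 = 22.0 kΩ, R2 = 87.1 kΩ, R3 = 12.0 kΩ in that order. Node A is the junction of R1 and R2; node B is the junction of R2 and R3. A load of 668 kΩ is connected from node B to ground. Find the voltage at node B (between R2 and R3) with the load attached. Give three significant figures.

At node B, R3 is in parallel with the load: R3‖R_L = 11.79 kΩ.
Below node A the resistance is R2 + (R3‖R_L) = 98.89 kΩ, so V_A = 8.30 × 98.89/120.9 = 6.790 V.
Then V_B = V_A × (R3‖R_L)/(R2 + R3‖R_L) = 6.790 × 11.79/98.89 = 0.809 V.

V ≈ 0.809 V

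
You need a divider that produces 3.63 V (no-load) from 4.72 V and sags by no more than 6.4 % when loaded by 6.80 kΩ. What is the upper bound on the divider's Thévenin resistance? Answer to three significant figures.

Loading drop = R_th/(R_th + R_L) ≤ 0.0640, so R_th ≤ R_L · ε/(1−ε) = 6.80 kΩ × 0.0640/0.9360 = 465 Ω.
(Any R1, R2 with R2/(R1+R2) = 0.769 and R1‖R2 ≤ 465 Ω will meet the spec.)

R_th ≤ 465 Ω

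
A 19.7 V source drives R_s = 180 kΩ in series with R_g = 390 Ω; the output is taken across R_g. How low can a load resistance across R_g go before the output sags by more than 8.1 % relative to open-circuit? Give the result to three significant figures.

Output resistance R_th = R_s‖R_g = (180000 × 390)/180400 = 389.2 Ω.
The fractional drop is R_th/(R_th + R_L); requiring this ≤ 0.0810 gives R_L ≥ R_th(1/0.0810 − 1) = 389.2 × 11.35 = 4.42 kΩ.

R_L(min) ≈ 4.42 kΩ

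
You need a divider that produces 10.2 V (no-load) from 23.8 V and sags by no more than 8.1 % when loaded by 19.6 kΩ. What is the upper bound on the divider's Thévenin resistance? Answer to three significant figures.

R_th ≤ 1.73 kΩ

Loading drop = R_th/(R_th + R_L) ≤ 0.0810, so R_th ≤ R_L · ε/(1−ε) = 19.6 kΩ × 0.0810/0.9190 = 1.73 kΩ.
(Any R1, R2 with R2/(R1+R2) = 0.429 and R1‖R2 ≤ 1.73 kΩ will meet the spec.)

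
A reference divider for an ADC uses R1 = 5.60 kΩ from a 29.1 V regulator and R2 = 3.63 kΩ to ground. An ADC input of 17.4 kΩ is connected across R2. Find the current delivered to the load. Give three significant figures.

R2‖R_L = 3.003 kΩ; V_out = 29.1 × 3.003/8.603 = 10.16 V.
I_L = V_out / R_L = 10.16 / 17.4 kΩ = 0.584 mA.

I_L ≈ 0.584 mA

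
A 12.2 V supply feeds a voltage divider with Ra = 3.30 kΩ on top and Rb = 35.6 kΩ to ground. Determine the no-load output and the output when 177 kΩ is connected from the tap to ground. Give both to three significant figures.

Open-circuit: V = 12.2 × 35.6/(3.30 + 35.6) = 11.2 V.
With the load, Rb becomes Rb‖R_L = 29.64 kΩ, so V = 12.2 × 29.64/32.94 = 11.0 V.

Unloaded: 11.2 V; loaded: 11.0 V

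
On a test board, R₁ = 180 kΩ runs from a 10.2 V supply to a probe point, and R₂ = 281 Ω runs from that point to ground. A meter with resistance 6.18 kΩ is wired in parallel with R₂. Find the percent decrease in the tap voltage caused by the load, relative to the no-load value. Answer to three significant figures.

4.34 %

The divider's output (Thévenin) resistance is R₁‖R₂ = 280.6 Ω.
Fractional drop under load = R_th/(R_th + R_L) = 280.6 / (280.6 + 6180) = 0.04343.
So the output falls by 4.34 %.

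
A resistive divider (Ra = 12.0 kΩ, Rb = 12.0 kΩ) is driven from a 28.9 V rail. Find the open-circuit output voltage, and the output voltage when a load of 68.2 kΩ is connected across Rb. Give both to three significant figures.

Unloaded: 14.4 V; loaded: 13.3 V

Open-circuit: V = 28.9 × 12.0/(12.0 + 12.0) = 14.4 V.
With the load, Rb becomes Rb‖R_L = 10.20 kΩ, so V = 28.9 × 10.20/22.20 = 13.3 V.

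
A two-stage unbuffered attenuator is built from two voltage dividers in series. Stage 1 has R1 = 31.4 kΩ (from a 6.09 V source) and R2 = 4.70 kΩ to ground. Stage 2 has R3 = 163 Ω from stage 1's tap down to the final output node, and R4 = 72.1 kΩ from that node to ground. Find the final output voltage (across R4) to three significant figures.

Stage 2 presents R3+R4 = 72260 Ω as a load on stage 1's tap.
Stage 1's lower leg becomes R2‖(R3+R4) = 4413 Ω, so V_mid = 6.09 × 4413/35810 = 0.7504 V.
Stage 2 is itself unloaded: V_out = V_mid × R4/(R3+R4) = 0.7504 × 72100/72260 = 0.749 V.

V_out ≈ 0.749 V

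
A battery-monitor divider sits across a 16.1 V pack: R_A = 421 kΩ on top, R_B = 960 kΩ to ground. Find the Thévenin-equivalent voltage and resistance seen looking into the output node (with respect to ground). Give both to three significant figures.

V_th is the open-circuit tap voltage: 16.1 × 960/(421 + 960) = 11.2 V.
With the supply zeroed, R_A and R_B appear in parallel from the tap: R_th = R_A‖R_B = (421 × 960)/1381 = 293 kΩ.

V_th = 11.2 V, R_th = 293 kΩ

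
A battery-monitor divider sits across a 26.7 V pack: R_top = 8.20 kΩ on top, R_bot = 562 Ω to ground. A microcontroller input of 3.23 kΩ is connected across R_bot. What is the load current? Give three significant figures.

I_L ≈ 0.456 mA

R_bot‖R_L = 478.7 Ω; V_out = 26.7 × 478.7/8679 = 1.473 V.
I_L = V_out / R_L = 1.473 / 3.23 kΩ = 0.456 mA.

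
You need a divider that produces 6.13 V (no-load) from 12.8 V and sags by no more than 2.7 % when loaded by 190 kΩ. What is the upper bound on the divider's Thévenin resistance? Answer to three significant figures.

Loading drop = R_th/(R_th + R_L) ≤ 0.0270, so R_th ≤ R_L · ε/(1−ε) = 190 kΩ × 0.0270/0.9730 = 5.27 kΩ.
(Any R1, R2 with R2/(R1+R2) = 0.479 and R1‖R2 ≤ 5.27 kΩ will meet the spec.)

R_th ≤ 5.27 kΩ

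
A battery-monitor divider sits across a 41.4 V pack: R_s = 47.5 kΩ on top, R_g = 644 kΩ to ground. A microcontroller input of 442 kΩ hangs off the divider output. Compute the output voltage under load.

V_out ≈ 35.0 V

The load sits in parallel with R_g: R_g‖R_L = (644 × 442) / (644 + 442) = 262.1 kΩ.
V_out = 41.4 × 262.1 / (47.5 + 262.1) = 41.4 × 262.1/309.6 = 35.0 V.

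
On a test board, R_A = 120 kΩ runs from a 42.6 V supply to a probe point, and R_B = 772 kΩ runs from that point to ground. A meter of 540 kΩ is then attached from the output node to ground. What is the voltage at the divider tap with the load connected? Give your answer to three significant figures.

The load sits in parallel with R_B: R_B‖R_L = (772 × 540) / (772 + 540) = 317.7 kΩ.
V_out = 42.6 × 317.7 / (120 + 317.7) = 42.6 × 317.7/437.7 = 30.9 V.
(Unloaded it would have been 36.9 V.)

V_out ≈ 30.9 V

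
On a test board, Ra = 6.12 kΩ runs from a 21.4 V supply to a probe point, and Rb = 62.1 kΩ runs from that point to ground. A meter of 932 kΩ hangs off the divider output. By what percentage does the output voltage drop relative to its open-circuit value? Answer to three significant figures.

0.594 %

The divider's output (Thévenin) resistance is Ra‖Rb = 5.571 kΩ.
Fractional drop under load = R_th/(R_th + R_L) = 5.571 / (5.571 + 932) = 0.005942.
So the output falls by 0.594 %.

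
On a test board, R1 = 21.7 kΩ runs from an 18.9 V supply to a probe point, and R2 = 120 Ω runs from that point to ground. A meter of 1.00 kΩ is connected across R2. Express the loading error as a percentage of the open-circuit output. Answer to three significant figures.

Unloaded V = 18.9 × 120/21820 = 0.10394 V.
Loaded: R2‖R_L = 107.1 Ω, giving V = 18.9 × 107.1/21810 = 0.092859 V.
Drop = (0.10394 − 0.092859) / 0.10394 = 10.7 %.

10.7 %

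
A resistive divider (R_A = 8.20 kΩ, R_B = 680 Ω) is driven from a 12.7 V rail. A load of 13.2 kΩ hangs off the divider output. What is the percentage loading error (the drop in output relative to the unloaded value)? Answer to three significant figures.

4.54 %

The divider's output (Thévenin) resistance is R_A‖R_B = 627.9 Ω.
Fractional drop under load = R_th/(R_th + R_L) = 627.9 / (627.9 + 13200) = 0.04541.
So the output falls by 4.54 %.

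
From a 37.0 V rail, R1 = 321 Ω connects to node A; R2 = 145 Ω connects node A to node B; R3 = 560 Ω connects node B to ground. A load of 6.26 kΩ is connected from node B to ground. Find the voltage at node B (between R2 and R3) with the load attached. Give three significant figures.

At node B, R3 is in parallel with the load: R3‖R_L = 514.0 Ω.
Below node A the resistance is R2 + (R3‖R_L) = 659.0 Ω, so V_A = 37.0 × 659.0/980.0 = 24.88 V.
Then V_B = V_A × (R3‖R_L)/(R2 + R3‖R_L) = 24.88 × 514.0/659.0 = 19.4 V.

V ≈ 19.4 V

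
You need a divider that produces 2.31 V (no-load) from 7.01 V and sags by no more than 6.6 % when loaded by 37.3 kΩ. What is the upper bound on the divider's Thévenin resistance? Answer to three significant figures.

Loading drop = R_th/(R_th + R_L) ≤ 0.0660, so R_th ≤ R_L · ε/(1−ε) = 37.3 kΩ × 0.0660/0.9340 = 2.64 kΩ.

R_th ≤ 2.64 kΩ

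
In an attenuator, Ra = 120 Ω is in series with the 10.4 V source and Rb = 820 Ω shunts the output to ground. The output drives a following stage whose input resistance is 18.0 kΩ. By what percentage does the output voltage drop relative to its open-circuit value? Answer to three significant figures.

0.578 %

The divider's output (Thévenin) resistance is Ra‖Rb = 104.7 Ω.
Fractional drop under load = R_th/(R_th + R_L) = 104.7 / (104.7 + 18000) = 0.005782.
So the output falls by 0.578 %.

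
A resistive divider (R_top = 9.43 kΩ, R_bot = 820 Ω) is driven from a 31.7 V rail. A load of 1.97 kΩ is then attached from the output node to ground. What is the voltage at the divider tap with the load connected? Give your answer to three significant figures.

V_out ≈ 1.83 V

The load sits in parallel with R_bot: R_bot‖R_L = (820 × 1970) / (820 + 1970) = 579.0 Ω.
V_out = 31.7 × 579.0 / (9430 + 579.0) = 31.7 × 579.0/10010 = 1.83 V.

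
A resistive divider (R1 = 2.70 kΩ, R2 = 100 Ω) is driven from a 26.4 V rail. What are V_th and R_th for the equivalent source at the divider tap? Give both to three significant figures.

V_th is the open-circuit tap voltage: 26.4 × 100/(2700 + 100) = 0.943 V.
With the supply zeroed, R1 and R2 appear in parallel from the tap: R_th = R1‖R2 = (2700 × 100)/2800 = 96.4 Ω.

V_th = 0.943 V, R_th = 96.4 Ω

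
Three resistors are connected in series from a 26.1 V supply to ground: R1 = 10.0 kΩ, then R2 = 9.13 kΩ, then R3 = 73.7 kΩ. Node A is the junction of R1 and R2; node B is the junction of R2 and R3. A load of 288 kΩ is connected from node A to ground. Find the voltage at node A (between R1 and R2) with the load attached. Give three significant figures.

V ≈ 22.6 V

Below node A the series string R2+R3 = 82.83 kΩ sits in parallel with the 288 kΩ load: 64.33 kΩ.
V_A = 26.1 × 64.33/(10.0 + 64.33) = 22.6 V.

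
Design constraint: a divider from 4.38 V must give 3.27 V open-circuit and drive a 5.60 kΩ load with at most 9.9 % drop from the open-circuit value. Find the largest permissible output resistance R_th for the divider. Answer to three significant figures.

Loading drop = R_th/(R_th + R_L) ≤ 0.0990, so R_th ≤ R_L · ε/(1−ε) = 5.60 kΩ × 0.0990/0.9010 = 615 Ω.

R_th ≤ 615 Ω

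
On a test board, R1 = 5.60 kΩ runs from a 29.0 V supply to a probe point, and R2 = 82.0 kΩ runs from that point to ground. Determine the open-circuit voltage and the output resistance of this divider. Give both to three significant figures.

V_th = 27.1 V, R_th = 5.24 kΩ

V_th is the open-circuit tap voltage: 29.0 × 82.0/(5.60 + 82.0) = 27.1 V.
With the supply zeroed, R1 and R2 appear in parallel from the tap: R_th = R1‖R2 = (5.60 × 82.0)/87.60 = 5.24 kΩ.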